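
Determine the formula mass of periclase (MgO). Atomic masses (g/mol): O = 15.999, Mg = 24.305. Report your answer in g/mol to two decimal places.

M = 1·24.305 + 1·15.999

40.30 g/mol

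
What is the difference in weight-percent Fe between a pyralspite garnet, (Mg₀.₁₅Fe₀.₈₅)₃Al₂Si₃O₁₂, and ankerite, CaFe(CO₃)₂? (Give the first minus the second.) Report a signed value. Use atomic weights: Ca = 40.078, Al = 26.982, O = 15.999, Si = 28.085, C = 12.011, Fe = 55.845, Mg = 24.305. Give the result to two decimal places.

3.59 percentage points

First mineral: 142.405 g Fe in 483.549 g formula = 29.45 wt% Fe.
Second mineral: 55.845 g Fe in 215.939 g formula = 25.86 wt% Fe.
29.45% − 25.86% gives a difference of 3.59 percentage points.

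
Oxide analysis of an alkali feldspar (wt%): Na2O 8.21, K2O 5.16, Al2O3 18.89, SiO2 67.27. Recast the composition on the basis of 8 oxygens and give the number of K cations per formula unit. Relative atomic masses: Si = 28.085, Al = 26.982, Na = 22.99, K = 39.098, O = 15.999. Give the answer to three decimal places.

0.294 K apfu

Na2O (M=61.979): mol = 0.13246; Na = 0.26492, O = 0.13246.
K2O (M=94.195): mol = 0.05478; K = 0.10956, O = 0.05478.
Al2O3 (M=101.961): mol = 0.18527; Al = 0.37054, O = 0.55581.
SiO2 (M=60.083): mol = 1.11962; Si = 1.11962, O = 2.23924.
ΣO = 2.98229; factor = 8/ΣO = 2.68250.
K apfu = 0.10956 × 2.68250 = 0.294.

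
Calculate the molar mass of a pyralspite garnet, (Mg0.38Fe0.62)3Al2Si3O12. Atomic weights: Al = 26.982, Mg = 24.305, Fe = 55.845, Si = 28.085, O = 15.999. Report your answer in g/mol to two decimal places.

The formula mass is the sum 1.14*24.305 + 1.86*55.845 + 2*26.982 + 3*28.085 + 12*15.999.

461.79 g/mol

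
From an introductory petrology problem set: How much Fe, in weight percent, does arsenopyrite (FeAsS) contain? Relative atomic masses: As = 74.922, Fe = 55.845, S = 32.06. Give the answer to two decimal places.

34.30 weight percent

Formula mass = 1×55.845 + 1×74.922 + 1×32.06 = 162.827 g/mol, of which 55.845 g is Fe.
So Fe makes up 55.845/162.827 = 0.3430 of the mass, i.e. 34.30%.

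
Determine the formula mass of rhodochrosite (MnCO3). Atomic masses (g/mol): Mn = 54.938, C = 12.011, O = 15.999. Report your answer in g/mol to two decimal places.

114.95 g/mol

The formula mass is the sum 1(54.938) + 1(12.011) + 3(15.999).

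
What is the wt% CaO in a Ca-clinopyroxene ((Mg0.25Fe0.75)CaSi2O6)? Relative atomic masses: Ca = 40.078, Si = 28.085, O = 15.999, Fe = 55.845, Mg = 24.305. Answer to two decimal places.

23.35 wt%

M((Mg0.25Fe0.75)CaSi2O6) = 240.202 g/mol; M(CaO) = 56.077 g/mol.
Moles CaO per formula unit = 1 Ca ÷ 1 = 1.0000.
CaO fraction = (1.0000 × 56.077) / 240.202 = 56.077/240.202 = 0.2335.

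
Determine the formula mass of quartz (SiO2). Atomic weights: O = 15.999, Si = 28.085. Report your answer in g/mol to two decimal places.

60.08 g/mol

The formula mass is the sum 1*28.085 + 2*15.999.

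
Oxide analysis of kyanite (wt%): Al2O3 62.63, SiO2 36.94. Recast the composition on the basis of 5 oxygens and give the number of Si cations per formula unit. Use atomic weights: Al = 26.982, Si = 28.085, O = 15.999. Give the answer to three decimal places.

Al2O3 (M=101.961): mol = 0.61425; Al = 1.22850, O = 1.84275.
SiO2 (M=60.083): mol = 0.61482; Si = 0.61482, O = 1.22964.
ΣO = 3.07239; factor = 5/ΣO = 1.62740.
Si apfu = 0.61482 × 1.62740 = 1.001.

1.001 Si apfu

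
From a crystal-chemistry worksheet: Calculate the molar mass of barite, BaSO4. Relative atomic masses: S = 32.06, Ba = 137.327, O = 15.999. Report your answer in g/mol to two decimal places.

233.38 g/mol

Ba: 1 × 137.327 = 137.3270
S: 1 × 32.06 = 32.0600
O: 4 × 15.999 = 63.9960
Summing the contributions gives the formula mass.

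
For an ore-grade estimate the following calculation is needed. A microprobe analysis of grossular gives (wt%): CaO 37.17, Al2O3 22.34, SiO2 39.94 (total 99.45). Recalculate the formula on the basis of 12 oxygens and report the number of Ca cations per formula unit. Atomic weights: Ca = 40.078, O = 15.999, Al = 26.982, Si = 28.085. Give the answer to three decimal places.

CaO (M=56.077): mol = 0.66284; Ca = 0.66284, O = 0.66284.
Al2O3 (M=101.961): mol = 0.21910; Al = 0.43820, O = 0.65730.
SiO2 (M=60.083): mol = 0.66475; Si = 0.66475, O = 1.32950.
ΣO = 2.64964; factor = 12/ΣO = 4.52892.
Ca apfu = 0.66284 × 4.52892 = 3.002.

3.002 Ca apfu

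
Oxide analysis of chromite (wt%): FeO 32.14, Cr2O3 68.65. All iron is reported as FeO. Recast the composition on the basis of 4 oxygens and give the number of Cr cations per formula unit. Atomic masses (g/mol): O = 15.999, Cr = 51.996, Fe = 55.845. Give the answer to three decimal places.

2.005 Cr apfu

FeO: 32.14/71.844 = 0.44736 mol → 0.44736 mol Fe, 0.44736 mol O.
Cr2O3: 68.65/151.989 = 0.45168 mol → 0.90336 mol Cr, 1.35504 mol O.
Total oxygen = 1.80240 mol. Normalization factor = 4/1.80240 = 2.21926.
Cr per 4 O = 0.90336 × 2.21926 = 2.005.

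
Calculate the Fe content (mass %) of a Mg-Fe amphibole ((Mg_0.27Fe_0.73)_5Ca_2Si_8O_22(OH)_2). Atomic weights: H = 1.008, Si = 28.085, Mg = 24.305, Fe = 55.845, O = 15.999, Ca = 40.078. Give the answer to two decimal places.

21.98 mass %

Formula mass = 1.35×24.305 + 3.65×55.845 + 2×40.078 + 8×28.085 + 24×15.999 + 2×1.008 = 927.474 g/mol, of which 203.834 g is Fe.
So Fe makes up 203.834/927.474 = 0.2198 of the mass, i.e. 21.98%.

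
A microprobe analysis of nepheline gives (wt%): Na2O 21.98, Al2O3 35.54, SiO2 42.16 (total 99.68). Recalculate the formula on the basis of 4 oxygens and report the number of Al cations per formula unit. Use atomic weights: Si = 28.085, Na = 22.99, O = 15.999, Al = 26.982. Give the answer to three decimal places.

21.98 wt% Na2O ÷ 61.979 g/mol = 0.35464 mol, giving 0.70928 Na and 0.35464 O.
35.54 wt% Al2O3 ÷ 101.961 g/mol = 0.34856 mol, giving 0.69712 Al and 1.04568 O.
42.16 wt% SiO2 ÷ 60.083 g/mol = 0.70170 mol, giving 0.70170 Si and 1.40340 O.
Oxygen sums to 2.80372; scaling by 4/2.80372 = 1.42668 puts the formula on 4 O.
Al: 0.69712 × 1.42668 = 0.995 atoms per formula unit.

0.995 Al apfu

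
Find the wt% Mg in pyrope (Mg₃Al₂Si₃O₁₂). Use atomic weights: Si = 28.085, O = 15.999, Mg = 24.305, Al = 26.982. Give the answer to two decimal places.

18.09 wt%

Molar mass of Mg₃Al₂Si₃O₁₂: 3*24.305 + 2*26.982 + 3*28.085 + 12*15.999 = 403.122 g/mol.
Mass of Mg per formula unit: 3 × 24.305 = 72.915 g.
Weight fraction Mg = 72.915 / 403.122 = 0.1809.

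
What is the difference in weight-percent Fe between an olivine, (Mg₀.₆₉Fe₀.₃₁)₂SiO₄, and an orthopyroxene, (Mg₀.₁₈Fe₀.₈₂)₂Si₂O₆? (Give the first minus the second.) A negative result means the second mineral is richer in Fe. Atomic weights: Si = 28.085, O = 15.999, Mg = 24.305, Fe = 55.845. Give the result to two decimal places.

-14.66 percentage points

First mineral: 34.624 g Fe in 160.246 g formula = 21.61 wt% Fe.
Second mineral: 91.586 g Fe in 252.500 g formula = 36.27 wt% Fe.
21.61% − 36.27% gives a difference of -14.66 percentage points.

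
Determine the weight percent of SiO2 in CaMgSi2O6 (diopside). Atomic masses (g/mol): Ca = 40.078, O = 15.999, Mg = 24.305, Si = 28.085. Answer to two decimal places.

55.49 wt%

Formula mass = 216.547 g/mol.
2 Si → 2.0000 mol SiO2 per formula unit; M(SiO2) = 60.083, so SiO2 mass = 120.166 g.
120.166/216.547 × 100 = 55.49 wt%.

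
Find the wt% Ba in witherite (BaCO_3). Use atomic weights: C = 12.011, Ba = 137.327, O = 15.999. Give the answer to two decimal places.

69.59 mass %

Formula mass = 1×137.327 + 1×12.011 + 3×15.999 = 197.335 g/mol, of which 137.327 g is Ba.
So Ba makes up 137.327/197.335 = 0.6959 of the mass, i.e. 69.59%.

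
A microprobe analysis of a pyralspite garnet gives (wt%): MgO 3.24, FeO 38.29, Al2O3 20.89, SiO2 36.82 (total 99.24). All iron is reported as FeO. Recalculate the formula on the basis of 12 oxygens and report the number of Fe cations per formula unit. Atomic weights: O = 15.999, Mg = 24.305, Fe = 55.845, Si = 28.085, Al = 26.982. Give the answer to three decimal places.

MgO (M=40.304): mol = 0.08039; Mg = 0.08039, O = 0.08039.
FeO (M=71.844): mol = 0.53296; Fe = 0.53296, O = 0.53296.
Al2O3 (M=101.961): mol = 0.20488; Al = 0.40976, O = 0.61464.
SiO2 (M=60.083): mol = 0.61282; Si = 0.61282, O = 1.22564.
ΣO = 2.45363; factor = 12/ΣO = 4.89071.
Fe apfu = 0.53296 × 4.89071 = 2.607.

2.607 Fe apfu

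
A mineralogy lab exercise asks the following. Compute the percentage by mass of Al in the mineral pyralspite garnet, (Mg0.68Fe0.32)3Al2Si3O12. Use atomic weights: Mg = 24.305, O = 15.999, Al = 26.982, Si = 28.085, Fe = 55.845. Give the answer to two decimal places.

Formula mass = 2.04*24.305 + 0.96*55.845 + 2*26.982 + 3*28.085 + 12*15.999 = 433.400 g/mol, of which 53.964 g is Al.
So Al makes up 53.964/433.400 = 0.1245 of the mass, i.e. 12.45%.

12.45 wt%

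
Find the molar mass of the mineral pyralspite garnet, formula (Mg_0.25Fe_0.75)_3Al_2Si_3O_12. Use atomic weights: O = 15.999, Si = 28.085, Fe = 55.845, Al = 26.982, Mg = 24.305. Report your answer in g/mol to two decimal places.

M = 0.75·24.305 + 2.25·55.845 + 2·26.982 + 3·28.085 + 12·15.999

474.09 g/mol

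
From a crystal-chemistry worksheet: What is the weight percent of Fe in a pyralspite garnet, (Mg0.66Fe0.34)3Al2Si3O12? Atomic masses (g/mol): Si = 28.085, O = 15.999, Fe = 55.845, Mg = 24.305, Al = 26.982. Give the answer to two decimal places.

Molar mass of (Mg0.66Fe0.34)3Al2Si3O12: 1.98*24.305 + 1.02*55.845 + 2*26.982 + 3*28.085 + 12*15.999 = 435.293 g/mol.
Mass of Fe per formula unit: 1.02 × 55.845 = 56.962 g.
Weight fraction Fe = 56.962 / 435.293 = 0.1309.

13.09 weight percent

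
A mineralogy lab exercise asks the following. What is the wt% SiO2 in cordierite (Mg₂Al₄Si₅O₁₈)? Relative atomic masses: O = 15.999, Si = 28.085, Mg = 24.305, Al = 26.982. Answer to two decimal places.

Molar mass of Mg₂Al₄Si₅O₁₈ = 2·24.305 + 4·26.982 + 5·28.085 + 18·15.999 = 584.945 g/mol.
Each formula unit contains 5 Si, equivalent to 5/1 = 5.0000 mol SiO2.
M(SiO2) = 1×28.085 + 2×15.999 = 60.083 g/mol.
Mass of SiO2 per formula unit = 5.0000 × 60.083 = 300.415 g.
SiO2 wt% = 300.415 / 584.945 × 100 = 51.36%.

51.36 wt%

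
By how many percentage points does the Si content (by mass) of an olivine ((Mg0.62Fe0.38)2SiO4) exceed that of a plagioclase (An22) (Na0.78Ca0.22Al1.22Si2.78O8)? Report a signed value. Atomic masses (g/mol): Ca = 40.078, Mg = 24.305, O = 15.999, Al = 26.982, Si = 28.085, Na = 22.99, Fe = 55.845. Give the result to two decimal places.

First mineral: 28.085 g Si in 164.661 g formula = 17.06 wt% Si.
Second mineral: 78.076 g Si in 265.736 g formula = 29.38 wt% Si.
17.06% − 29.38% gives a difference of -12.32 percentage points.

-12.32 percentage points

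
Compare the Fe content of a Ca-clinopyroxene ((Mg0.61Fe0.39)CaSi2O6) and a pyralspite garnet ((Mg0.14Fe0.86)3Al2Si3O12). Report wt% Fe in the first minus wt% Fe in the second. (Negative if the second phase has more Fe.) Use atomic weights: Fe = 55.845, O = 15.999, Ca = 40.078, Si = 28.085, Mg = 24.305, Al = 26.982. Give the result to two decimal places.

First mineral: 21.780 g Fe in 228.848 g formula = 9.52 wt% Fe.
Second mineral: 144.080 g Fe in 484.495 g formula = 29.74 wt% Fe.
9.52% − 29.74% gives a difference of -20.22 percentage points.

-20.22 percentage points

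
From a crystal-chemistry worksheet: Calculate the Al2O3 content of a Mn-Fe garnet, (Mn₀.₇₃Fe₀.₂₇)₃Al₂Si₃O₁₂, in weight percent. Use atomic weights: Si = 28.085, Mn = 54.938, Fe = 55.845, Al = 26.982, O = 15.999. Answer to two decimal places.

Formula mass = 495.756 g/mol.
2 Al → 1.0000 mol Al2O3 per formula unit; M(Al2O3) = 101.961, so Al2O3 mass = 101.961 g.
101.961/495.756 × 100 = 20.57 wt%.

20.57 wt%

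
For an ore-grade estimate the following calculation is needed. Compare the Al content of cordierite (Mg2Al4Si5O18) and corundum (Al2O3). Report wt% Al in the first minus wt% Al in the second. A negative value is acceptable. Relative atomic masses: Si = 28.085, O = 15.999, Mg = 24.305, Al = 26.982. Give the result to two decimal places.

First mineral: 107.928 g Al in 584.945 g formula = 18.45 wt% Al.
Second mineral: 53.964 g Al in 101.961 g formula = 52.93 wt% Al.
18.45% − 52.93% gives a difference of -34.48 percentage points.

-34.48 percentage points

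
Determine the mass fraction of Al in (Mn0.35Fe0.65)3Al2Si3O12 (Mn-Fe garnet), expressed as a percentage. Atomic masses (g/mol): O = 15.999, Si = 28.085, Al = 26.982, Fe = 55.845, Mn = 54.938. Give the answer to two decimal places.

10.86 wt%

Formula mass = 1.05·54.938 + 1.95·55.845 + 2·26.982 + 3·28.085 + 12·15.999 = 496.790 g/mol, of which 53.964 g is Al.
So Al makes up 53.964/496.790 = 0.1086 of the mass, i.e. 10.86%.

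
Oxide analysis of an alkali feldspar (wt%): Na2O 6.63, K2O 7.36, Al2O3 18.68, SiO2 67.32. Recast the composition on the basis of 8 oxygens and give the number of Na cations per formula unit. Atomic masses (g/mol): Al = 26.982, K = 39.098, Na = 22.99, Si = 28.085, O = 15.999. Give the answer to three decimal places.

0.575 Na apfu

Na2O: 6.63/61.979 = 0.10697 mol → 0.21394 mol Na, 0.10697 mol O.
K2O: 7.36/94.195 = 0.07814 mol → 0.15628 mol K, 0.07814 mol O.
Al2O3: 18.68/101.961 = 0.18321 mol → 0.36642 mol Al, 0.54963 mol O.
SiO2: 67.32/60.083 = 1.12045 mol → 1.12045 mol Si, 2.24090 mol O.
Total oxygen = 2.97564 mol. Normalization factor = 8/2.97564 = 2.68850.
Na per 8 O = 0.21394 × 2.68850 = 0.575.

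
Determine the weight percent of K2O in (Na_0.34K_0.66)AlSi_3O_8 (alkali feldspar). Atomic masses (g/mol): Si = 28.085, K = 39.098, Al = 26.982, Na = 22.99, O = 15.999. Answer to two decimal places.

11.39 wt%

M((Na_0.34K_0.66)AlSi_3O_8) = 272.850 g/mol; M(K2O) = 94.195 g/mol.
Moles K2O per formula unit = 0.66 K ÷ 2 = 0.3300.
K2O fraction = (0.3300 × 94.195) / 272.850 = 31.084/272.850 = 0.1139.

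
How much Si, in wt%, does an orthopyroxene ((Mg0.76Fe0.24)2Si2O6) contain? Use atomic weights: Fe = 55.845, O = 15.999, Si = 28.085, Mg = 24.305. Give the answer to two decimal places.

26.02 wt%

Formula mass = 1.52×24.305 + 0.48×55.845 + 2×28.085 + 6×15.999 = 215.913 g/mol, of which 56.170 g is Si.
So Si makes up 56.170/215.913 = 0.2602 of the mass, i.e. 26.02%.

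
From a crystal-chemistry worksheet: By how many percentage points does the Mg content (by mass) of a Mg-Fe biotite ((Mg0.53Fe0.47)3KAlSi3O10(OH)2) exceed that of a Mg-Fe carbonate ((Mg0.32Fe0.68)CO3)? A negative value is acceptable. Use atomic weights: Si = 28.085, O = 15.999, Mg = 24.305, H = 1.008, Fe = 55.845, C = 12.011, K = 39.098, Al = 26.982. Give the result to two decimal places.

M((Mg0.53Fe0.47)3KAlSi3O10(OH)2) = 461.725 g/mol, so wt% Mg = 38.645/461.725 × 100 = 8.37%.
M((Mg0.32Fe0.68)CO3) = 105.760 g/mol, so wt% Mg = 7.778/105.760 × 100 = 7.35%.
8.37 − 7.35 = 1.02 pp.

1.02 percentage points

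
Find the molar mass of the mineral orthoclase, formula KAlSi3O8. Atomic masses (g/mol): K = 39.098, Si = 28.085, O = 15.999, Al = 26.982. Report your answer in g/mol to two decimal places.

The formula mass is the sum 1×39.098 + 1×26.982 + 3×28.085 + 8×15.999.

278.33 g/mol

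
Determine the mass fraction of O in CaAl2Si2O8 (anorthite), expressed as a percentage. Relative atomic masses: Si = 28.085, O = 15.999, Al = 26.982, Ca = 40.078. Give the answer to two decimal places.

46.01 weight percent

Molar mass of CaAl2Si2O8: 1*40.078 + 2*26.982 + 2*28.085 + 8*15.999 = 278.204 g/mol.
Mass of O per formula unit: 8 × 15.999 = 127.992 g.
Weight fraction O = 127.992 / 278.204 = 0.4601.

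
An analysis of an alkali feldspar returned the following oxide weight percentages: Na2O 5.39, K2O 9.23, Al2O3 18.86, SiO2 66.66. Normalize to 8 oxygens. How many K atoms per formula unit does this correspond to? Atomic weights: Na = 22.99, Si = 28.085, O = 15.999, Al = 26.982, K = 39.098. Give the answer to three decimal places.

0.530 K apfu

Na2O: 5.39/61.979 = 0.08696 mol → 0.17392 mol Na, 0.08696 mol O.
K2O: 9.23/94.195 = 0.09799 mol → 0.19598 mol K, 0.09799 mol O.
Al2O3: 18.86/101.961 = 0.18497 mol → 0.36994 mol Al, 0.55491 mol O.
SiO2: 66.66/60.083 = 1.10947 mol → 1.10947 mol Si, 2.21894 mol O.
Total oxygen = 2.95880 mol. Normalization factor = 8/2.95880 = 2.70380.
K per 8 O = 0.19598 × 2.70380 = 0.530.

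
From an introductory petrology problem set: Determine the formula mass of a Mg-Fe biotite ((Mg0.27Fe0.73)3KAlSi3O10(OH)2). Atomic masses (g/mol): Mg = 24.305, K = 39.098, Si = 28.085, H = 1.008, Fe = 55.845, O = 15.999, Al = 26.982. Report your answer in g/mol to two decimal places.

The formula mass is the sum 0.81×24.305 + 2.19×55.845 + 1×39.098 + 1×26.982 + 3×28.085 + 12×15.999 + 2×1.008.

486.33 g/mol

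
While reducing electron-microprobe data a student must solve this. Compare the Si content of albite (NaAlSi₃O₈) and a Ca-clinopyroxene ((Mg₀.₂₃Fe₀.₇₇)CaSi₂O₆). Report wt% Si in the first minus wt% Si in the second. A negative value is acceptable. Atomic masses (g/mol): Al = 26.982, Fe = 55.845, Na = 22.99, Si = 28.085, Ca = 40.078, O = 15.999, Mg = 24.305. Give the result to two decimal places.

8.81 percentage points

Si in NaAlSi₃O₈: molar mass 262.219 g/mol; 3×28.085 = 84.255 g → 32.13 wt%.
Si in (Mg₀.₂₃Fe₀.₇₇)CaSi₂O₆: molar mass 240.833 g/mol; 2×28.085 = 56.170 g → 23.32 wt%.
Difference = 32.13 − 23.32 = 8.81 percentage points.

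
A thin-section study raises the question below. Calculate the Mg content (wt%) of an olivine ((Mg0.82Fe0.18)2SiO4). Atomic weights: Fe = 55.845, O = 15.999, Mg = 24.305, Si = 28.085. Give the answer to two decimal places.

Molar mass of (Mg0.82Fe0.18)2SiO4: 1.64×24.305 + 0.36×55.845 + 1×28.085 + 4×15.999 = 152.045 g/mol.
Mass of Mg per formula unit: 1.64 × 24.305 = 39.860 g.
Weight fraction Mg = 39.860 / 152.045 = 0.2622.

26.22 wt%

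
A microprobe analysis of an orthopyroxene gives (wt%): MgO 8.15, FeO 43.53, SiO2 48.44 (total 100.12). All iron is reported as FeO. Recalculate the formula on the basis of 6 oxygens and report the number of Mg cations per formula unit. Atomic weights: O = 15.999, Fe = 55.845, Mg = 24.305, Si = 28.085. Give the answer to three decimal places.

MgO (M=40.304): mol = 0.20221; Mg = 0.20221, O = 0.20221.
FeO (M=71.844): mol = 0.60590; Fe = 0.60590, O = 0.60590.
SiO2 (M=60.083): mol = 0.80622; Si = 0.80622, O = 1.61244.
ΣO = 2.42055; factor = 6/ΣO = 2.47878.
Mg apfu = 0.20221 × 2.47878 = 0.501.

0.501 Mg apfu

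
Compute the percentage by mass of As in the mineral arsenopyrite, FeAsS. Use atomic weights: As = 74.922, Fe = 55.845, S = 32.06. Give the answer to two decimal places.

M(FeAsS) = 162.827 g/mol.
As contributes 1 × 74.922 = 74.922 g per mole.
74.922/162.827 = 0.4601 → 46.01%.

46.01 mass %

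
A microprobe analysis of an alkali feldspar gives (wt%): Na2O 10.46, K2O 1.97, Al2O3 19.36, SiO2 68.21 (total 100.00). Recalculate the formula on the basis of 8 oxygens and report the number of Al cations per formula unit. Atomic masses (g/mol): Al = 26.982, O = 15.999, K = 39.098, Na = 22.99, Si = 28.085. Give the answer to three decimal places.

1.003 Al apfu

Na2O: 10.46/61.979 = 0.16877 mol → 0.33754 mol Na, 0.16877 mol O.
K2O: 1.97/94.195 = 0.02091 mol → 0.04182 mol K, 0.02091 mol O.
Al2O3: 19.36/101.961 = 0.18988 mol → 0.37976 mol Al, 0.56964 mol O.
SiO2: 68.21/60.083 = 1.13526 mol → 1.13526 mol Si, 2.27052 mol O.
Total oxygen = 3.02984 mol. Normalization factor = 8/3.02984 = 2.64040.
Al per 8 O = 0.37976 × 2.64040 = 1.003.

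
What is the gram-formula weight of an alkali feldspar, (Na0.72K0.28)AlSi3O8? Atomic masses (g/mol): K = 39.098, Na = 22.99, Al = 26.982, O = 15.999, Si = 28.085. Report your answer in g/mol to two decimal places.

266.73 g/mol

The formula mass is the sum 0.72·22.99 + 0.28·39.098 + 1·26.982 + 3·28.085 + 8·15.999.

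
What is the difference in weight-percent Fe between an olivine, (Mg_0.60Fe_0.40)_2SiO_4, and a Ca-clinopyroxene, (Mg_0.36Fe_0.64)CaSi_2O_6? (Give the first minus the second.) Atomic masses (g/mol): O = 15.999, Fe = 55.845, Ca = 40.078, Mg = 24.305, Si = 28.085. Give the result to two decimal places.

Fe in (Mg_0.60Fe_0.40)_2SiO_4: molar mass 165.923 g/mol; 0.80×55.845 = 44.676 g → 26.93 wt%.
Fe in (Mg_0.36Fe_0.64)CaSi_2O_6: molar mass 236.733 g/mol; 0.64×55.845 = 35.741 g → 15.10 wt%.
Difference = 26.93 − 15.10 = 11.83 percentage points.

11.83 percentage points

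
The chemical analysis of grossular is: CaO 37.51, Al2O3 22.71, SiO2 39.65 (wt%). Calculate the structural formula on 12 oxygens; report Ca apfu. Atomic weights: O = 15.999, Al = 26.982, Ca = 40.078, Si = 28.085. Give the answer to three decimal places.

CaO (M=56.077): mol = 0.66890; Ca = 0.66890, O = 0.66890.
Al2O3 (M=101.961): mol = 0.22273; Al = 0.44546, O = 0.66819.
SiO2 (M=60.083): mol = 0.65992; Si = 0.65992, O = 1.31984.
ΣO = 2.65693; factor = 12/ΣO = 4.51649.
Ca apfu = 0.66890 × 4.51649 = 3.021.

3.021 Ca apfu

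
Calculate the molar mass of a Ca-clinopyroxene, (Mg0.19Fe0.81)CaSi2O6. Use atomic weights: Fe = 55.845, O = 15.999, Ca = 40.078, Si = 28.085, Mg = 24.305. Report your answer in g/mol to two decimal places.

The formula mass is the sum 0.19·24.305 + 0.81·55.845 + 1·40.078 + 2·28.085 + 6·15.999.

242.09 g/mol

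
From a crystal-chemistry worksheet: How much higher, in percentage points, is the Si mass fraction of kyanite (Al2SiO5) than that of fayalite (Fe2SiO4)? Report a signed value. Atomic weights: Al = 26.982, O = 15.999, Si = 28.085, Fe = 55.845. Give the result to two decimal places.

Si in Al2SiO5: molar mass 162.044 g/mol; 1×28.085 = 28.085 g → 17.33 wt%.
Si in Fe2SiO4: molar mass 203.771 g/mol; 1×28.085 = 28.085 g → 13.78 wt%.
Difference = 17.33 − 13.78 = 3.55 percentage points.

3.55 percentage points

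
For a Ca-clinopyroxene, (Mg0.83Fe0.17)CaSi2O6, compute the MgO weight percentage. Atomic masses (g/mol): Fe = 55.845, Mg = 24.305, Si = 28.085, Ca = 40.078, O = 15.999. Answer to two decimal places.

Formula mass = 221.909 g/mol.
0.83 Mg → 0.8300 mol MgO per formula unit; M(MgO) = 40.304, so MgO mass = 33.452 g.
33.452/221.909 × 100 = 15.07 wt%.

15.07 wt%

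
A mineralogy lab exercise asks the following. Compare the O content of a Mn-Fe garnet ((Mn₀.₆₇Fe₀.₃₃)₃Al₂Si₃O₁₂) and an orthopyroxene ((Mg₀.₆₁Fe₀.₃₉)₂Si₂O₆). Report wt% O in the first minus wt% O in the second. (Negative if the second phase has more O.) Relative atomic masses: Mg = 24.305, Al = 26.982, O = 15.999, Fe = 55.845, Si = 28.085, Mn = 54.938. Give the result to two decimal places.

M((Mn₀.₆₇Fe₀.₃₃)₃Al₂Si₃O₁₂) = 495.919 g/mol, so wt% O = 191.988/495.919 × 100 = 38.71%.
M((Mg₀.₆₁Fe₀.₃₉)₂Si₂O₆) = 225.375 g/mol, so wt% O = 95.994/225.375 × 100 = 42.59%.
38.71 − 42.59 = -3.88 pp.

-3.88 percentage points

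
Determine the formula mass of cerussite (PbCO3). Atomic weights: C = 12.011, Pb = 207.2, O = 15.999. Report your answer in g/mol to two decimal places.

Pb: 1 × 207.2 = 207.2000
C: 1 × 12.011 = 12.0110
O: 3 × 15.999 = 47.9970
Summing the contributions gives the formula mass.

267.21 g/mol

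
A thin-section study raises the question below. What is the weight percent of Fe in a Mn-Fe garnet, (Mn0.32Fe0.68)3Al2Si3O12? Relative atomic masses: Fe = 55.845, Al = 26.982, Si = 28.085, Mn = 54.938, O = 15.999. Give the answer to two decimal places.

22.93 weight percent

M((Mn0.32Fe0.68)3Al2Si3O12) = 496.871 g/mol.
Fe contributes 2.04 × 55.845 = 113.924 g per mole.
113.924/496.871 = 0.2293 → 22.93%.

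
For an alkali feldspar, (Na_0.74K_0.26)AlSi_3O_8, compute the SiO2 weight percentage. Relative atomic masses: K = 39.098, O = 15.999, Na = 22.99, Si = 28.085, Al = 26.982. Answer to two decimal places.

67.66 wt%

Molar mass of (Na_0.74K_0.26)AlSi_3O_8 = 0.74*22.99 + 0.26*39.098 + 1*26.982 + 3*28.085 + 8*15.999 = 266.407 g/mol.
Each formula unit contains 3 Si, equivalent to 3/1 = 3.0000 mol SiO2.
M(SiO2) = 1×28.085 + 2×15.999 = 60.083 g/mol.
Mass of SiO2 per formula unit = 3.0000 × 60.083 = 180.249 g.
SiO2 wt% = 180.249 / 266.407 × 100 = 67.66%.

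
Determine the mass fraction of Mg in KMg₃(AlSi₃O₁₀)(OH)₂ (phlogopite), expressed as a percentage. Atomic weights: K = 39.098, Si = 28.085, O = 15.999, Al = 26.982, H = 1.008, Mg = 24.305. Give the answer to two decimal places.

17.47 mass %

M(KMg₃(AlSi₃O₁₀)(OH)₂) = 417.254 g/mol.
Mg contributes 3 × 24.305 = 72.915 g per mole.
72.915/417.254 = 0.1747 → 17.47%.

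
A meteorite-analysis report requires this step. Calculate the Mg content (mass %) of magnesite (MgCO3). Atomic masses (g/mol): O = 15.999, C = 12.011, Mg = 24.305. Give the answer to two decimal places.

Formula mass = 1·24.305 + 1·12.011 + 3·15.999 = 84.313 g/mol, of which 24.305 g is Mg.
So Mg makes up 24.305/84.313 = 0.2883 of the mass, i.e. 28.83%.

28.83 mass %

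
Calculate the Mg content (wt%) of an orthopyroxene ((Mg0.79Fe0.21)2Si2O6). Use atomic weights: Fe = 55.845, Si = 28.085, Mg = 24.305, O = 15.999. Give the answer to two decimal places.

17.94 wt%

M((Mg0.79Fe0.21)2Si2O6) = 214.021 g/mol.
Mg contributes 1.58 × 24.305 = 38.402 g per mole.
38.402/214.021 = 0.1794 → 17.94%.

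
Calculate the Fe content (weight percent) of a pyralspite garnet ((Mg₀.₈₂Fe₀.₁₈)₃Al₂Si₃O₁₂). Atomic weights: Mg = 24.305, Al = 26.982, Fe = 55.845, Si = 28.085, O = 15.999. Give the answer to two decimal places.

M((Mg₀.₈₂Fe₀.₁₈)₃Al₂Si₃O₁₂) = 420.154 g/mol.
Fe contributes 0.54 × 55.845 = 30.156 g per mole.
30.156/420.154 = 0.0718 → 7.18%.

7.18 weight percent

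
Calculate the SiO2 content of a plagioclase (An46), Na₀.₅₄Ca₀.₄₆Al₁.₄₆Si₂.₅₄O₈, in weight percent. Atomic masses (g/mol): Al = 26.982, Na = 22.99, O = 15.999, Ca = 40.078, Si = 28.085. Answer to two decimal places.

56.61 wt%

Molar mass of Na₀.₅₄Ca₀.₄₆Al₁.₄₆Si₂.₅₄O₈ = 0.54*22.99 + 0.46*40.078 + 1.46*26.982 + 2.54*28.085 + 8*15.999 = 269.572 g/mol.
Each formula unit contains 2.54 Si, equivalent to 2.54/1 = 2.5400 mol SiO2.
M(SiO2) = 1×28.085 + 2×15.999 = 60.083 g/mol.
Mass of SiO2 per formula unit = 2.5400 × 60.083 = 152.611 g.
SiO2 wt% = 152.611 / 269.572 × 100 = 56.61%.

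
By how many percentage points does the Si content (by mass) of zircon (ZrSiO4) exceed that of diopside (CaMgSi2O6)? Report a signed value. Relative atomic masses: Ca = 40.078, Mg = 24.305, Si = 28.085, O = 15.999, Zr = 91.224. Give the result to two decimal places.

M(ZrSiO4) = 183.305 g/mol, so wt% Si = 28.085/183.305 × 100 = 15.32%.
M(CaMgSi2O6) = 216.547 g/mol, so wt% Si = 56.170/216.547 × 100 = 25.94%.
15.32 − 25.94 = -10.62 pp.

-10.62 percentage points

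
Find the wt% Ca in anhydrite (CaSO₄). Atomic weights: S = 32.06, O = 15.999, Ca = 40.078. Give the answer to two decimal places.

Formula mass = 1*40.078 + 1*32.06 + 4*15.999 = 136.134 g/mol, of which 40.078 g is Ca.
So Ca makes up 40.078/136.134 = 0.2944 of the mass, i.e. 29.44%.

29.44 wt%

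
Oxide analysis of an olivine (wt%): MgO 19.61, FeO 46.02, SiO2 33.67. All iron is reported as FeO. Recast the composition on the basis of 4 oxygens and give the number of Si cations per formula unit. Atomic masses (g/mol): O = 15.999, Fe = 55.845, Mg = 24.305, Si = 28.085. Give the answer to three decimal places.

0.997 Si apfu

19.61 wt% MgO ÷ 40.304 g/mol = 0.48655 mol, giving 0.48655 Mg and 0.48655 O.
46.02 wt% FeO ÷ 71.844 g/mol = 0.64055 mol, giving 0.64055 Fe and 0.64055 O.
33.67 wt% SiO2 ÷ 60.083 g/mol = 0.56039 mol, giving 0.56039 Si and 1.12078 O.
Oxygen sums to 2.24788; scaling by 4/2.24788 = 1.77945 puts the formula on 4 O.
Si: 0.56039 × 1.77945 = 0.997 atoms per formula unit.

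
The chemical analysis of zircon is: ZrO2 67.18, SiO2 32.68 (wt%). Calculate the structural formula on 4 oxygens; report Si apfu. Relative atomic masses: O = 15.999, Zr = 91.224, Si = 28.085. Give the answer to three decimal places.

ZrO2: 67.18/123.222 = 0.54519 mol → 0.54519 mol Zr, 1.09038 mol O.
SiO2: 32.68/60.083 = 0.54391 mol → 0.54391 mol Si, 1.08782 mol O.
Total oxygen = 2.17820 mol. Normalization factor = 4/2.17820 = 1.83638.
Si per 4 O = 0.54391 × 1.83638 = 0.999.

0.999 Si apfu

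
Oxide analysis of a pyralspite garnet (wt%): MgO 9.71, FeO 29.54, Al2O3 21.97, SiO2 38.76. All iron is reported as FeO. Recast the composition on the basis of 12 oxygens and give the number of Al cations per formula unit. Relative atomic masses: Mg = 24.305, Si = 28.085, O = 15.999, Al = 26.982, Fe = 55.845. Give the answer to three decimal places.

1.998 Al apfu

MgO: 9.71/40.304 = 0.24092 mol → 0.24092 mol Mg, 0.24092 mol O.
FeO: 29.54/71.844 = 0.41117 mol → 0.41117 mol Fe, 0.41117 mol O.
Al2O3: 21.97/101.961 = 0.21547 mol → 0.43094 mol Al, 0.64641 mol O.
SiO2: 38.76/60.083 = 0.64511 mol → 0.64511 mol Si, 1.29022 mol O.
Total oxygen = 2.58872 mol. Normalization factor = 12/2.58872 = 4.63550.
Al per 12 O = 0.43094 × 4.63550 = 1.998.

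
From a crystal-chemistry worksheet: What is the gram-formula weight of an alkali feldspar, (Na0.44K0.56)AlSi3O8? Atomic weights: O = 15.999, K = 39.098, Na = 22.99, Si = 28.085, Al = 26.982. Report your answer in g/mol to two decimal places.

271.24 g/mol

Na: 0.44 × 22.99 = 10.1156
K: 0.56 × 39.098 = 21.8949
Al: 1 × 26.982 = 26.9820
Si: 3 × 28.085 = 84.2550
O: 8 × 15.999 = 127.9920
Summing the contributions gives the formula mass.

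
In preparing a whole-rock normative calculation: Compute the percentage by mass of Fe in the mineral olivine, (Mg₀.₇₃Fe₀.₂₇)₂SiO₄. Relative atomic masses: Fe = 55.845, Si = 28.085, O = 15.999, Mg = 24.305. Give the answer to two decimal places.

Molar mass of (Mg₀.₇₃Fe₀.₂₇)₂SiO₄: 1.46·24.305 + 0.54·55.845 + 1·28.085 + 4·15.999 = 157.723 g/mol.
Mass of Fe per formula unit: 0.54 × 55.845 = 30.156 g.
Weight fraction Fe = 30.156 / 157.723 = 0.1912.

19.12 mass %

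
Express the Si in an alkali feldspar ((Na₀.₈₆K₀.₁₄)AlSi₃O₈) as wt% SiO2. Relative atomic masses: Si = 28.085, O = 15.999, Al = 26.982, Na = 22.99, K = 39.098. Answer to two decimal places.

68.15 wt%

Molar mass of (Na₀.₈₆K₀.₁₄)AlSi₃O₈ = 0.86×22.99 + 0.14×39.098 + 1×26.982 + 3×28.085 + 8×15.999 = 264.474 g/mol.
Each formula unit contains 3 Si, equivalent to 3/1 = 3.0000 mol SiO2.
M(SiO2) = 1×28.085 + 2×15.999 = 60.083 g/mol.
Mass of SiO2 per formula unit = 3.0000 × 60.083 = 180.249 g.
SiO2 wt% = 180.249 / 264.474 × 100 = 68.15%.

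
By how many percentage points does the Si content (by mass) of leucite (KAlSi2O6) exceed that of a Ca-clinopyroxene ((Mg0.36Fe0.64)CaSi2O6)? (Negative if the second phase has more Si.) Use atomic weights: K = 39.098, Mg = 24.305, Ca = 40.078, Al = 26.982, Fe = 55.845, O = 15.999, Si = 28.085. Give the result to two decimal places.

First mineral: 56.170 g Si in 218.244 g formula = 25.74 wt% Si.
Second mineral: 56.170 g Si in 236.733 g formula = 23.73 wt% Si.
25.74% − 23.73% gives a difference of 2.01 percentage points.

2.01 percentage points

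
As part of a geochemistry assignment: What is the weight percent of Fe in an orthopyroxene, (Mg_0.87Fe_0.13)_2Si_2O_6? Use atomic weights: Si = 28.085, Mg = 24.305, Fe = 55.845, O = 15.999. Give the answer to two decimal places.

M((Mg_0.87Fe_0.13)_2Si_2O_6) = 208.974 g/mol.
Fe contributes 0.26 × 55.845 = 14.520 g per mole.
14.520/208.974 = 0.0695 → 6.95%.

6.95 weight percent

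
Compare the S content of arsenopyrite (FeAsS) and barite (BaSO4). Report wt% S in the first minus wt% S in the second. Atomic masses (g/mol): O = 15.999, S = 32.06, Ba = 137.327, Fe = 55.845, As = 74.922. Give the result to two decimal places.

5.95 percentage points

First mineral: 32.060 g S in 162.827 g formula = 19.69 wt% S.
Second mineral: 32.060 g S in 233.383 g formula = 13.74 wt% S.
19.69% − 13.74% gives a difference of 5.95 percentage points.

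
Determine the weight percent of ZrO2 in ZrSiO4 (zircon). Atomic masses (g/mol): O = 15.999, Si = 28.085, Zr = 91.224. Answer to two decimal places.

Molar mass of ZrSiO4 = 1·91.224 + 1·28.085 + 4·15.999 = 183.305 g/mol.
Each formula unit contains 1 Zr, equivalent to 1/1 = 1.0000 mol ZrO2.
M(ZrO2) = 1×91.224 + 2×15.999 = 123.222 g/mol.
Mass of ZrO2 per formula unit = 1.0000 × 123.222 = 123.222 g.
ZrO2 wt% = 123.222 / 183.305 × 100 = 67.22%.

67.22 wt%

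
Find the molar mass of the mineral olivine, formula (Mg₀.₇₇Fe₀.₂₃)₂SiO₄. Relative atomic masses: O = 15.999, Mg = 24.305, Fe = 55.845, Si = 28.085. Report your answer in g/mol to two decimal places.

Mg: 1.54 × 24.305 = 37.4297
Fe: 0.46 × 55.845 = 25.6887
Si: 1 × 28.085 = 28.0850
O: 4 × 15.999 = 63.9960
Summing the contributions gives the formula mass.

155.20 g/mol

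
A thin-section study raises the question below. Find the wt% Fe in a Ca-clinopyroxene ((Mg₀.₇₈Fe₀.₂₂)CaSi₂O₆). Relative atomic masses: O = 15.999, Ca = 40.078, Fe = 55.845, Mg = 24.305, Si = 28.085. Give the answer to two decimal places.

M((Mg₀.₇₈Fe₀.₂₂)CaSi₂O₆) = 223.486 g/mol.
Fe contributes 0.22 × 55.845 = 12.286 g per mole.
12.286/223.486 = 0.0550 → 5.50%.

5.50 wt%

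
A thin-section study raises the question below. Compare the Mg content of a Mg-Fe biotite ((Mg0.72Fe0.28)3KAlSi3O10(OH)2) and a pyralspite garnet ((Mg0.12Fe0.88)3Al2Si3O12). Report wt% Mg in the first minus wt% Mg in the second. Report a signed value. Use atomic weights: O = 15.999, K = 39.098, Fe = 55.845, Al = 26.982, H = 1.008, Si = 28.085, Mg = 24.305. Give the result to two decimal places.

Mg in (Mg0.72Fe0.28)3KAlSi3O10(OH)2: molar mass 443.748 g/mol; 2.16×24.305 = 52.499 g → 11.83 wt%.
Mg in (Mg0.12Fe0.88)3Al2Si3O12: molar mass 486.388 g/mol; 0.36×24.305 = 8.750 g → 1.80 wt%.
Difference = 11.83 − 1.80 = 10.03 percentage points.

10.03 percentage points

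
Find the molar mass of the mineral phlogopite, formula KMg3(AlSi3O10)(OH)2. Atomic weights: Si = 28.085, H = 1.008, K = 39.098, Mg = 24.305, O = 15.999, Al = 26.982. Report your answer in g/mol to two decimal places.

417.25 g/mol

M = 1·39.098 + 3·24.305 + 1·26.982 + 3·28.085 + 12·15.999 + 2·1.008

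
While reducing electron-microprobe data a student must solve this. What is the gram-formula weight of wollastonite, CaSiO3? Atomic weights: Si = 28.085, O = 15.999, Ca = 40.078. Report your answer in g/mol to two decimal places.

116.16 g/mol

M = 1*40.078 + 1*28.085 + 3*15.999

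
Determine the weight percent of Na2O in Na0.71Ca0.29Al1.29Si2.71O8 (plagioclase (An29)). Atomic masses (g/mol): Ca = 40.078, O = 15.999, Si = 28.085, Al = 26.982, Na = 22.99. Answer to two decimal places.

8.25 wt%

Formula mass = 266.855 g/mol.
0.71 Na → 0.3550 mol Na2O per formula unit; M(Na2O) = 61.979, so Na2O mass = 22.003 g.
22.003/266.855 × 100 = 8.25 wt%.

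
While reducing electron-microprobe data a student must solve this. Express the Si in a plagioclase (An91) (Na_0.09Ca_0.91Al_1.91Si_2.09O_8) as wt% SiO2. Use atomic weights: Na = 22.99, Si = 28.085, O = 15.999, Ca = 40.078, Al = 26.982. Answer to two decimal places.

45.37 wt%

M(Na_0.09Ca_0.91Al_1.91Si_2.09O_8) = 276.765 g/mol; M(SiO2) = 60.083 g/mol.
Moles SiO2 per formula unit = 2.09 Si ÷ 1 = 2.0900.
SiO2 fraction = (2.0900 × 60.083) / 276.765 = 125.573/276.765 = 0.4537.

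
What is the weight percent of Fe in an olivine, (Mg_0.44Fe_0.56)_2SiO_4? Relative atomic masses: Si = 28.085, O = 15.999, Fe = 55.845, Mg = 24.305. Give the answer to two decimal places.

35.53 weight percent

Formula mass = 0.88*24.305 + 1.12*55.845 + 1*28.085 + 4*15.999 = 176.016 g/mol, of which 62.546 g is Fe.
So Fe makes up 62.546/176.016 = 0.3553 of the mass, i.e. 35.53%.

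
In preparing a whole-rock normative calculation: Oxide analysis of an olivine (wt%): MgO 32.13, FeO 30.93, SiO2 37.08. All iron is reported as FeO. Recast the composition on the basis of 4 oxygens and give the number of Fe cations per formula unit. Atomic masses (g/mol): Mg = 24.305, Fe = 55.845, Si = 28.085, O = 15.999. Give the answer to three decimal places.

0.699 Fe apfu

MgO: 32.13/40.304 = 0.79719 mol → 0.79719 mol Mg, 0.79719 mol O.
FeO: 30.93/71.844 = 0.43052 mol → 0.43052 mol Fe, 0.43052 mol O.
SiO2: 37.08/60.083 = 0.61715 mol → 0.61715 mol Si, 1.23430 mol O.
Total oxygen = 2.46201 mol. Normalization factor = 4/2.46201 = 1.62469.
Fe per 4 O = 0.43052 × 1.62469 = 0.699.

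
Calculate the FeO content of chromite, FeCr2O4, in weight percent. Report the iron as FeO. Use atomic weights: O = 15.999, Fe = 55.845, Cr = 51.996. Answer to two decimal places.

32.10 wt%

Formula mass = 223.833 g/mol.
1 Fe → 1.0000 mol FeO per formula unit; M(FeO) = 71.844, so FeO mass = 71.844 g.
71.844/223.833 × 100 = 32.10 wt%.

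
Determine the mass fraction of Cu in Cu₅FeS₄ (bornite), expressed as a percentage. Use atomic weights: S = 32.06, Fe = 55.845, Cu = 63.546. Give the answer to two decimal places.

63.32 weight percent

M(Cu₅FeS₄) = 501.815 g/mol.
Cu contributes 5 × 63.546 = 317.730 g per mole.
317.730/501.815 = 0.6332 → 63.32%.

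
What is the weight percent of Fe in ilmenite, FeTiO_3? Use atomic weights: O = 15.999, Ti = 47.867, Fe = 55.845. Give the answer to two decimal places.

Molar mass of FeTiO_3: 1·55.845 + 1·47.867 + 3·15.999 = 151.709 g/mol.
Mass of Fe per formula unit: 1 × 55.845 = 55.845 g.
Weight fraction Fe = 55.845 / 151.709 = 0.3681.

36.81 wt%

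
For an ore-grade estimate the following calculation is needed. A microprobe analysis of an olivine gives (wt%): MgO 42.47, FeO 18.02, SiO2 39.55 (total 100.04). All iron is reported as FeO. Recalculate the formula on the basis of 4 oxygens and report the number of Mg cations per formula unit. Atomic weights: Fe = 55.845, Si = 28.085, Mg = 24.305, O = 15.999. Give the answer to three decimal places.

1.608 Mg apfu

42.47 wt% MgO ÷ 40.304 g/mol = 1.05374 mol, giving 1.05374 Mg and 1.05374 O.
18.02 wt% FeO ÷ 71.844 g/mol = 0.25082 mol, giving 0.25082 Fe and 0.25082 O.
39.55 wt% SiO2 ÷ 60.083 g/mol = 0.65826 mol, giving 0.65826 Si and 1.31652 O.
Oxygen sums to 2.62108; scaling by 4/2.62108 = 1.52609 puts the formula on 4 O.
Mg: 1.05374 × 1.52609 = 1.608 atoms per formula unit.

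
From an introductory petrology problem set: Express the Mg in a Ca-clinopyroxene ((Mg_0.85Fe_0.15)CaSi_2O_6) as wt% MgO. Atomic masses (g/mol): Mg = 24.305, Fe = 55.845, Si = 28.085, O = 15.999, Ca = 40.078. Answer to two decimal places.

Formula mass = 221.278 g/mol.
0.85 Mg → 0.8500 mol MgO per formula unit; M(MgO) = 40.304, so MgO mass = 34.258 g.
34.258/221.278 × 100 = 15.48 wt%.

15.48 wt%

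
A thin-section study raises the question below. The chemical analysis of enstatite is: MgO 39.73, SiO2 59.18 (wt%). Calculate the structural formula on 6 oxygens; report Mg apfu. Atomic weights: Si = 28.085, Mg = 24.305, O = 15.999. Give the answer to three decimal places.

2.001 Mg apfu

MgO: 39.73/40.304 = 0.98576 mol → 0.98576 mol Mg, 0.98576 mol O.
SiO2: 59.18/60.083 = 0.98497 mol → 0.98497 mol Si, 1.96994 mol O.
Total oxygen = 2.95570 mol. Normalization factor = 6/2.95570 = 2.02998.
Mg per 6 O = 0.98576 × 2.02998 = 2.001.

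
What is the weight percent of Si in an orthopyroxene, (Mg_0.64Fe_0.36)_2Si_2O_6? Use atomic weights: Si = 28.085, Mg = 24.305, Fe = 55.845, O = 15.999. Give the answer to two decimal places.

25.13 weight percent

M((Mg_0.64Fe_0.36)_2Si_2O_6) = 223.483 g/mol.
Si contributes 2 × 28.085 = 56.170 g per mole.
56.170/223.483 = 0.2513 → 25.13%.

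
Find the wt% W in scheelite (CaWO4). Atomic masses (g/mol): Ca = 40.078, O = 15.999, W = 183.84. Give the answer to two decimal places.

63.85 wt%

Molar mass of CaWO4: 1*40.078 + 1*183.84 + 4*15.999 = 287.914 g/mol.
Mass of W per formula unit: 1 × 183.84 = 183.840 g.
Weight fraction W = 183.840 / 287.914 = 0.6385.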